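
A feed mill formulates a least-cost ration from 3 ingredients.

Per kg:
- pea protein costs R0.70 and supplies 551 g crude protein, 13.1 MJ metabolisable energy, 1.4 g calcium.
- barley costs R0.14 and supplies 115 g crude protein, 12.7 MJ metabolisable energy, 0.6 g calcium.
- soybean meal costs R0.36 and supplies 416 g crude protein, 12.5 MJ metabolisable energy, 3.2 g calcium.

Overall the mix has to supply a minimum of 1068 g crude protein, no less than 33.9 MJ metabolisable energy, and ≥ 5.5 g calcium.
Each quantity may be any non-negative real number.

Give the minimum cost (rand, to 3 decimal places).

Let x1 = kg of pea protein, x2 = kg of barley, x3 = kg of soybean meal.
min 0.7x1 + 0.14x2 + 0.36x3 s.t.:
  551x1 + 115x2 + 416x3 ≥ 1068   (crude protein)
  13.1x1 + 12.7x2 + 12.5x3 ≥ 33.9   (metabolisable energy)
  1.4x1 + 0.6x2 + 3.2x3 ≥ 5.5   (calcium)
  x1, x2, x3 ≥ 0.
The cheapest feasible vertex uses only barley, soybean meal; pea protein is not used. Binding constraints: crude protein and metabolisable energy.
That vertex is x2 = 0.1956, x3 = 2.513.
Cost = 0.14·0.1956 + 0.36·2.513 = 0.93206.

R0.932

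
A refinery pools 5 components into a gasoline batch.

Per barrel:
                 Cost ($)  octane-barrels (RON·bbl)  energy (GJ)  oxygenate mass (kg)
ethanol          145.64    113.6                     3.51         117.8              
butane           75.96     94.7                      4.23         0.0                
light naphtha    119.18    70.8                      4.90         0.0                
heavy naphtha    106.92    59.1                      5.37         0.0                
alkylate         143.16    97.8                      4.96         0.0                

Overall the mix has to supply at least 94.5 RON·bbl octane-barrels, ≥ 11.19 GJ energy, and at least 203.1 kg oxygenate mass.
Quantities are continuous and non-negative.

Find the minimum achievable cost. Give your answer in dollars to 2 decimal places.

$343.37

Let x1 = barrels of ethanol, x2 = barrels of butane, x3 = barrels of light naphtha, x4 = barrels of heavy naphtha, x5 = barrels of alkylate.
Minimize 145.64x1 + 75.96x2 + 119.18x3 + 106.92x4 + 143.16x5 with:
  113.6x1 + 94.7x2 + 70.8x3 + 59.1x4 + 97.8x5 ≥ 94.5   (octane-barrels)
  3.51x1 + 4.23x2 + 4.9x3 + 5.37x4 + 4.96x5 ≥ 11.19   (energy)
  117.8x1 ≥ 203.1   (oxygenate mass)
  x1, x2, x3, x4, x5 ≥ 0.
At the optimum only ethanol, butane are positive (light naphtha, heavy naphtha, alkylate = 0). The energy and oxygenate mass requirements are met with equality.
Solving gives x1 = 1.724, x2 = 1.215.
Objective = 145.64·1.724 + 75.96·1.215 = 343.3748.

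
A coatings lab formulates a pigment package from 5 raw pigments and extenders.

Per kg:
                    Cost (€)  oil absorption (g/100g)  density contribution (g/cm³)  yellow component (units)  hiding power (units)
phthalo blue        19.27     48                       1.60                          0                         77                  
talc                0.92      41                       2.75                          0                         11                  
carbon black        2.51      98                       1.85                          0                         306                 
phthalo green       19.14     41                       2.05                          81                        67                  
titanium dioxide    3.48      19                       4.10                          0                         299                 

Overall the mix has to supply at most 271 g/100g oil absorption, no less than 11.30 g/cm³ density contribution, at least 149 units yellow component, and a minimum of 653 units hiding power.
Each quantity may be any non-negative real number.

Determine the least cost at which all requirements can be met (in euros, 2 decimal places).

Treat it as an LP. Let x1 = kg of phthalo blue, x2 = kg of talc, x3 = kg of carbon black, x4 = kg of phthalo green, x5 = kg of titanium dioxide.
Minimize 19.27x1 + 0.92x2 + 2.51x3 + 19.14x4 + 3.48x5 with:
  48x1 + 41x2 + 98x3 + 41x4 + 19x5 ≤ 271   (oil absorption)
  1.6x1 + 2.75x2 + 1.85x3 + 2.05x4 + 4.1x5 ≥ 11.3   (density contribution)
  81x4 ≥ 149   (yellow component)
  77x1 + 11x2 + 306x3 + 67x4 + 299x5 ≥ 653   (hiding power)
  x1, x2, x3, x4, x5 ≥ 0.
At the optimum only talc, carbon black, phthalo green, titanium dioxide are positive (phthalo blue = 0). The oil absorption, density contribution, yellow component, hiding power requirements are met with equality.
That vertex is x2 = 1.3412, x3 = 1.3731, x4 = 1.8395, x5 = 0.31717.
Total cost: 0.92·1.3412 + 2.51·1.3731 + 19.14·1.8395 + 3.48·0.31717 = 40.9922.

€40.99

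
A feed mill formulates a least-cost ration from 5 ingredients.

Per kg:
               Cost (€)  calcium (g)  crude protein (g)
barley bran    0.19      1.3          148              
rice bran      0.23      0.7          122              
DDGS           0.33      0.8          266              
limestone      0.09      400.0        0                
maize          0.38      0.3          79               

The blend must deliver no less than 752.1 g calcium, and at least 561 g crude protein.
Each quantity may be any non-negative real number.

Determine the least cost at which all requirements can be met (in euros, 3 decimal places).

Let x1 = kg of barley bran, x2 = kg of rice bran, x3 = kg of DDGS, x4 = kg of limestone, x5 = kg of maize.
Minimize 0.19x1 + 0.23x2 + 0.33x3 + 0.09x4 + 0.38x5 s.t.:
  1.3x1 + 0.7x2 + 0.8x3 + 400x4 + 0.3x5 ≥ 752.1   (calcium)
  148x1 + 122x2 + 266x3 + 79x5 ≥ 561   (crude protein)
  x1, x2, x3, x4, x5 ≥ 0.
At the optimum only DDGS, limestone are positive (barley bran, rice bran, maize = 0). There the calcium and crude protein constraints are tight.
That vertex is x3 = 2.109, x4 = 1.876.
Hence cost = 0.33·2.109 + 0.09·1.876 = €0.86481.

€0.865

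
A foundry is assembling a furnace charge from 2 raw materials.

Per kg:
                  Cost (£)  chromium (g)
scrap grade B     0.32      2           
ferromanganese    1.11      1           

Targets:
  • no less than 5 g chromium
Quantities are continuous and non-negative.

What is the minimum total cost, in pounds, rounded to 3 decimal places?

Let x1 = kg of scrap grade B, x2 = kg of ferromanganese.
Minimize 0.32x1 + 1.11x2 with:
  2x1 + 1x2 ≥ 5   (chromium)
  x1, x2 ≥ 0.
The minimum-cost mix takes nothing from ferromanganese — only scrap grade B. Binding constraint: chromium.
That vertex is x1 = 2.5.
Cost = 0.32·2.5 = 0.80000.

£0.800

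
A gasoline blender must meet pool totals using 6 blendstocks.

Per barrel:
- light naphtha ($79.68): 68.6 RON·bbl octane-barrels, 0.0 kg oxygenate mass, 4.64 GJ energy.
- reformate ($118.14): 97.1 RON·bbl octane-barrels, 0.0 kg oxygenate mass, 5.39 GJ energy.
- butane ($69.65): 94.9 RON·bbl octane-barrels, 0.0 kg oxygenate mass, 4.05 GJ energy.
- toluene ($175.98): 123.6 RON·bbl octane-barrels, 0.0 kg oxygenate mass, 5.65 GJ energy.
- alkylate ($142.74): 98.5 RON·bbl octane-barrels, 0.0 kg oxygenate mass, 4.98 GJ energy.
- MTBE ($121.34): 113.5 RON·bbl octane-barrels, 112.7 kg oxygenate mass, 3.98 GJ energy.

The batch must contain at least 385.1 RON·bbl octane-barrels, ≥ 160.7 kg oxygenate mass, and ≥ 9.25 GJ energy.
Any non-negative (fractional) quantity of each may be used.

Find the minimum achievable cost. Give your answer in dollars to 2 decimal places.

$336.88

Let x1 = barrels of light naphtha, x2 = barrels of reformate, x3 = barrels of butane, x4 = barrels of toluene, x5 = barrels of alkylate, x6 = barrels of MTBE.
Minimise 79.68x1 + 118.14x2 + 69.65x3 + 175.98x4 + 142.74x5 + 121.34x6 subject to:
  68.6x1 + 97.1x2 + 94.9x3 + 123.6x4 + 98.5x5 + 113.5x6 ≥ 385.1   (octane-barrels)
  112.7x6 ≥ 160.7   (oxygenate mass)
  4.64x1 + 5.39x2 + 4.05x3 + 5.65x4 + 4.98x5 + 3.98x6 ≥ 9.25   (energy)
  x1, x2, x3, x4, x5, x6 ≥ 0.
At the optimum only butane, MTBE are positive (light naphtha, reformate, toluene, alkylate = 0). The octane-barrels and oxygenate mass requirements are met with equality.
So butane = 2.3526 barrels, MTBE = 1.4259 barrels.
Hence cost = 69.65·2.3526 + 121.34·1.4259 = $336.8773.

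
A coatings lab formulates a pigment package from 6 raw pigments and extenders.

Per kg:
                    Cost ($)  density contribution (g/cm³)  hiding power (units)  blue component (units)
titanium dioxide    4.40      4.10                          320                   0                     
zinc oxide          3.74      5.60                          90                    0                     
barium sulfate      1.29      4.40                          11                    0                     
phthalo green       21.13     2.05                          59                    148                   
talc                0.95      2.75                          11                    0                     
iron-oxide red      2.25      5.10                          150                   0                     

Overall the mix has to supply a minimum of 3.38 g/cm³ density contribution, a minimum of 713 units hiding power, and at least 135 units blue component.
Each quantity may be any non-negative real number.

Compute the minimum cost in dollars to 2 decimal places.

Set it up as a linear program. Let x1 = kg of titanium dioxide, x2 = kg of zinc oxide, x3 = kg of barium sulfate, x4 = kg of phthalo green, x5 = kg of talc, x6 = kg of iron-oxide red.
Minimize 4.4x1 + 3.74x2 + 1.29x3 + 21.13x4 + 0.95x5 + 2.25x6 with:
  4.1x1 + 5.6x2 + 4.4x3 + 2.05x4 + 2.75x5 + 5.1x6 ≥ 3.38   (density contribution)
  320x1 + 90x2 + 11x3 + 59x4 + 11x5 + 150x6 ≥ 713   (hiding power)
  148x4 ≥ 135   (blue component)
  x1, x2, x3, x4, x5, x6 ≥ 0.
The minimum-cost mix takes nothing from zinc oxide, barium sulfate, talc, iron-oxide red — only titanium dioxide, phthalo green. There the hiding power and blue component constraints are tight.
So titanium dioxide = 2.06 kg, phthalo green = 0.9122 kg.
Objective = 4.4·2.06 + 21.13·0.9122 = 28.3388.

$28.34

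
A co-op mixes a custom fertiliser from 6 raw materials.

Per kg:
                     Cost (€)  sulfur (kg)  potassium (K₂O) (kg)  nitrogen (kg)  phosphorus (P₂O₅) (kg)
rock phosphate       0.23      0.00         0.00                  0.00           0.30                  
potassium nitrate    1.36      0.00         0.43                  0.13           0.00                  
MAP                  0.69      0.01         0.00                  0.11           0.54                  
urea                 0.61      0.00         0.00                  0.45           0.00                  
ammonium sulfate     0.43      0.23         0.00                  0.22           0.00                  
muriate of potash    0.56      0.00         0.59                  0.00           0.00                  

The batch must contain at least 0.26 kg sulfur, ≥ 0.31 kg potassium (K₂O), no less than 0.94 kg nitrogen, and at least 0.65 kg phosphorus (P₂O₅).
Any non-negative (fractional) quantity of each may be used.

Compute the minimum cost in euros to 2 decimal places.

€2.22

Let x1 = kg of rock phosphate, x2 = kg of potassium nitrate, x3 = kg of MAP, x4 = kg of urea, x5 = kg of ammonium sulfate, x6 = kg of muriate of potash.
Minimize 0.23x1 + 1.36x2 + 0.69x3 + 0.61x4 + 0.43x5 + 0.56x6 s.t.:
  0.01x3 + 0.23x5 ≥ 0.26   (sulfur)
  0.43x2 + 0.59x6 ≥ 0.31   (potassium (K₂O))
  0.13x2 + 0.11x3 + 0.45x4 + 0.22x5 ≥ 0.94   (nitrogen)
  0.3x1 + 0.54x3 ≥ 0.65   (phosphorus (P₂O₅))
  x1, x2, x3, x4, x5, x6 ≥ 0.
The optimal basis is {rock phosphate, urea, ammonium sulfate, muriate of potash}; potassium nitrate, MAP drop out. The sulfur, potassium (K₂O), nitrogen, phosphorus (P₂O₅) requirements are met with equality.
That vertex is x1 = 2.167, x4 = 1.536, x5 = 1.13, x6 = 0.5254.
Cost = 0.23·2.167 + 0.61·1.536 + 0.43·1.13 + 0.56·0.5254 = 2.2155.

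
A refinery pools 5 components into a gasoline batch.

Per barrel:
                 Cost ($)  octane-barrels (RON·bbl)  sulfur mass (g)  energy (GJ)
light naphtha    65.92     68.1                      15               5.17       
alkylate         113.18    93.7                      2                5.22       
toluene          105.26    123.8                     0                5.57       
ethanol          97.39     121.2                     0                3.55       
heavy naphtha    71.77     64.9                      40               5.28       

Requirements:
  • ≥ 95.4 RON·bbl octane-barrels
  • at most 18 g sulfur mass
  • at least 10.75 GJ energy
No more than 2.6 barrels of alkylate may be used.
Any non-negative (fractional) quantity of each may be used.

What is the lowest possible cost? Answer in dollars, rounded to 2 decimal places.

Treat it as an LP. Let x1 = barrels of light naphtha, x2 = barrels of alkylate, x3 = barrels of toluene, x4 = barrels of ethanol, x5 = barrels of heavy naphtha.
min 65.92x1 + 113.18x2 + 105.26x3 + 97.39x4 + 71.77x5 s.t.:
  68.1x1 + 93.7x2 + 123.8x3 + 121.2x4 + 64.9x5 ≥ 95.4   (octane-barrels)
  15x1 + 2x2 + 40x5 ≤ 18   (sulfur mass)
  5.17x1 + 5.22x2 + 5.57x3 + 3.55x4 + 5.28x5 ≥ 10.75   (energy)
  x2 ≤ 2.6
  x1, x2, x3, x4, x5 ≥ 0.
The cheapest feasible vertex uses only light naphtha, toluene; alkylate, ethanol, heavy naphtha are not used. The sulfur mass and energy requirements are met with equality.
Optimal quantities: light naphtha = 1.2 barrels, toluene = 0.81616 barrels.
Cost = 65.92·1.2 + 105.26·0.81616 = 165.0130.

$165.01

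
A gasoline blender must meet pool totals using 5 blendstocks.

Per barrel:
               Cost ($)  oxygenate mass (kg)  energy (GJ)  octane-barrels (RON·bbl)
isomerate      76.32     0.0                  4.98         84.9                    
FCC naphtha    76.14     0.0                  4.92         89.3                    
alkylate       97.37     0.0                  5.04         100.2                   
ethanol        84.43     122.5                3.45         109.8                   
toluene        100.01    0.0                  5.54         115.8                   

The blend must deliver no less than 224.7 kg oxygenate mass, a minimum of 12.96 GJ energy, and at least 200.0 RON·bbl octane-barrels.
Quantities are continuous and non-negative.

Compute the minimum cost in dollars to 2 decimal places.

$256.50

Treat it as an LP. Let x1 = barrels of isomerate, x2 = barrels of FCC naphtha, x3 = barrels of alkylate, x4 = barrels of ethanol, x5 = barrels of toluene.
Minimize 76.32x1 + 76.14x2 + 97.37x3 + 84.43x4 + 100.01x5 subject to:
  122.5x4 ≥ 224.7   (oxygenate mass)
  4.98x1 + 4.92x2 + 5.04x3 + 3.45x4 + 5.54x5 ≥ 12.96   (energy)
  84.9x1 + 89.3x2 + 100.2x3 + 109.8x4 + 115.8x5 ≥ 200   (octane-barrels)
  x1, x2, x3, x4, x5 ≥ 0.
The cheapest feasible vertex uses only isomerate, ethanol; FCC naphtha, alkylate, toluene are not used. Binding constraints: oxygenate mass and energy.
That vertex is x1 = 1.332, x4 = 1.834.
Hence cost = 76.32·1.332 + 84.43·1.834 = $256.5029.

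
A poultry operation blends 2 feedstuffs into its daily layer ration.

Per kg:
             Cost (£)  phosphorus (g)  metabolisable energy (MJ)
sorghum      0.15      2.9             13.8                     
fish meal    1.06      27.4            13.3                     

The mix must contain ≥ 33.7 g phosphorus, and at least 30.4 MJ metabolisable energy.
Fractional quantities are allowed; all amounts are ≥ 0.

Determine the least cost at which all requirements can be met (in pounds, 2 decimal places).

Let x1 = kg of sorghum, x2 = kg of fish meal.
Minimise 0.15x1 + 1.06x2 subject to:
  2.9x1 + 27.4x2 ≥ 33.7   (phosphorus)
  13.8x1 + 13.3x2 ≥ 30.4   (metabolisable energy)
  x1, x2 ≥ 0.
Both inputs are positive at the optimum. The phosphorus and metabolisable energy requirements are met with equality.
Optimal quantities: sorghum = 1.133 kg, fish meal = 1.11 kg.
Objective = 0.15·1.133 + 1.06·1.11 = 1.3466.

£1.35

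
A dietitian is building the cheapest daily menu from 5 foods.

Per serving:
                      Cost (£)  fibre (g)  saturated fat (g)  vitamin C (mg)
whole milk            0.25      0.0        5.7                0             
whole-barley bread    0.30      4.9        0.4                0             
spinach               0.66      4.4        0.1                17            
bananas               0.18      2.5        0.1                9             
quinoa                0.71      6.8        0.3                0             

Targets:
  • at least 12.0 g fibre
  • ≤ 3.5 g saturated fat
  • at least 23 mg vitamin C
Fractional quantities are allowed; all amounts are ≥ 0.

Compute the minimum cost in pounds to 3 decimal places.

Let x1 = servings of whole milk, x2 = servings of whole-barley bread, x3 = servings of spinach, x4 = servings of bananas, x5 = servings of quinoa.
min 0.25x1 + 0.3x2 + 0.66x3 + 0.18x4 + 0.71x5 s.t.:
  4.9x2 + 4.4x3 + 2.5x4 + 6.8x5 ≥ 12   (fibre)
  5.7x1 + 0.4x2 + 0.1x3 + 0.1x4 + 0.3x5 ≤ 3.5   (saturated fat)
  17x3 + 9x4 ≥ 23   (vitamin C)
  x1, x2, x3, x4, x5 ≥ 0.
The optimal basis is {whole-barley bread, bananas}; whole milk, spinach, quinoa drop out. Binding constraints: fibre and vitamin C.
Optimal quantities: whole-barley bread = 1.145 servings, bananas = 2.556 servings.
Hence cost = 0.3·1.145 + 0.18·2.556 = £0.80358.

£0.804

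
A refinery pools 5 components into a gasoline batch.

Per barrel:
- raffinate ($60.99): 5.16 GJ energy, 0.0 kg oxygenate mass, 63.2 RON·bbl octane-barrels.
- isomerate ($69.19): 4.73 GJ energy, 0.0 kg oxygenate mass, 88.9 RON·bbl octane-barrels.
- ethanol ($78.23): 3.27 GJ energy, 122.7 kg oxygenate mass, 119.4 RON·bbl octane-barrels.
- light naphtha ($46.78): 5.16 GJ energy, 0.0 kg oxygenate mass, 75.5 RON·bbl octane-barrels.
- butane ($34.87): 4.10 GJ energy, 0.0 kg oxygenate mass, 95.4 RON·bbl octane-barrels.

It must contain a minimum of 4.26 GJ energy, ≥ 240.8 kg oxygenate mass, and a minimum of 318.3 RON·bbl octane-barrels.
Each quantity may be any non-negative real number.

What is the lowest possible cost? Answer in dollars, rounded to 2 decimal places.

Let x1 = barrels of raffinate, x2 = barrels of isomerate, x3 = barrels of ethanol, x4 = barrels of light naphtha, x5 = barrels of butane.
Minimize 60.99x1 + 69.19x2 + 78.23x3 + 46.78x4 + 34.87x5 with:
  5.16x1 + 4.73x2 + 3.27x3 + 5.16x4 + 4.1x5 ≥ 4.26   (energy)
  122.7x3 ≥ 240.8   (oxygenate mass)
  63.2x1 + 88.9x2 + 119.4x3 + 75.5x4 + 95.4x5 ≥ 318.3   (octane-barrels)
  x1, x2, x3, x4, x5 ≥ 0.
The cheapest feasible vertex uses only ethanol, butane; raffinate, isomerate, light naphtha are not used. Binding constraints: oxygenate mass and octane-barrels.
Optimal quantities: ethanol = 1.9625 barrels, butane = 0.88025 barrels.
Cost = 78.23·1.9625 + 34.87·0.88025 = 184.2207.

$184.22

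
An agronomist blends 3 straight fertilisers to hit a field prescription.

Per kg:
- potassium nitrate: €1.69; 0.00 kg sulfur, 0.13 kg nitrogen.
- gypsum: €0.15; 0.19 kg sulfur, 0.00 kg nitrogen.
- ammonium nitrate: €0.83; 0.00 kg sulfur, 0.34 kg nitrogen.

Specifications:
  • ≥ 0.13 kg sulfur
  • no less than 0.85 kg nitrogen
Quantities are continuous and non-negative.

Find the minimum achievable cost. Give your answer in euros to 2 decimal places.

Let x1 = kg of potassium nitrate, x2 = kg of gypsum, x3 = kg of ammonium nitrate.
Minimise 1.69x1 + 0.15x2 + 0.83x3 with:
  0.19x2 ≥ 0.13   (sulfur)
  0.13x1 + 0.34x3 ≥ 0.85   (nitrogen)
  x1, x2, x3 ≥ 0.
The cheapest feasible vertex uses only gypsum, ammonium nitrate; potassium nitrate is not used. Binding constraints: sulfur and nitrogen.
Optimal quantities: gypsum = 0.6842 kg, ammonium nitrate = 2.5 kg.
Hence cost = 0.15·0.6842 + 0.83·2.5 = €2.1776.

€2.18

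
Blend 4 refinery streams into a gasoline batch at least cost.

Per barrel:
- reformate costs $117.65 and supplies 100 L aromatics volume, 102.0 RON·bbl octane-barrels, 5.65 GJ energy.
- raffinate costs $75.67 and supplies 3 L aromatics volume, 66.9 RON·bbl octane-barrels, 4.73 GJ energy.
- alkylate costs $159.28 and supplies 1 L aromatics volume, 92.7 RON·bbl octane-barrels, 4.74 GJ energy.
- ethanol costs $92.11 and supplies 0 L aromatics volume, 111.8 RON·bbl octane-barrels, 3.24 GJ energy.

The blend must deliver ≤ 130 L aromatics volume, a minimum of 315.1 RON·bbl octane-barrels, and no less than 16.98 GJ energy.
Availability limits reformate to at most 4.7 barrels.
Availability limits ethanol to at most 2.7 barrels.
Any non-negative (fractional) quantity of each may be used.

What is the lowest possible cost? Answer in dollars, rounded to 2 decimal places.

Let x1 = barrels of reformate, x2 = barrels of raffinate, x3 = barrels of alkylate, x4 = barrels of ethanol.
Minimise 117.65x1 + 75.67x2 + 159.28x3 + 92.11x4 subject to:
  100x1 + 3x2 + 1x3 ≤ 130   (aromatics volume)
  102x1 + 66.9x2 + 92.7x3 + 111.8x4 ≥ 315.1   (octane-barrels)
  5.65x1 + 4.73x2 + 4.74x3 + 3.24x4 ≥ 16.98   (energy)
  x1 ≤ 4.7
  x4 ≤ 2.7
  x1, x2, x3, x4 ≥ 0.
The cheapest feasible vertex uses only raffinate, ethanol; reformate, alkylate are not used. Binding constraints: octane-barrels and energy.
So raffinate = 2.81178 barrels, ethanol = 1.13588 barrels.
Objective = 75.67·2.81178 + 92.11·1.13588 = 317.3933.

$317.39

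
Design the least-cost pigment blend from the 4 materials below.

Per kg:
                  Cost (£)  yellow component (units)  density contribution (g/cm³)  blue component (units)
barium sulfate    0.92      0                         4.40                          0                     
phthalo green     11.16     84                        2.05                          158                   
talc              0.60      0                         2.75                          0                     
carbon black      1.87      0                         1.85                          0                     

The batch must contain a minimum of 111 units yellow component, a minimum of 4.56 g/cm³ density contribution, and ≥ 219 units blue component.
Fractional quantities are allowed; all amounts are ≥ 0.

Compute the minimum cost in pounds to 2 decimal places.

Let x1 = kg of barium sulfate, x2 = kg of phthalo green, x3 = kg of talc, x4 = kg of carbon black.
Minimise 0.92x1 + 11.16x2 + 0.6x3 + 1.87x4 s.t.:
  84x2 ≥ 111   (yellow component)
  4.4x1 + 2.05x2 + 2.75x3 + 1.85x4 ≥ 4.56   (density contribution)
  158x2 ≥ 219   (blue component)
  x1, x2, x3, x4 ≥ 0.
The minimum-cost mix takes nothing from talc, carbon black — only barium sulfate, phthalo green. The density contribution and blue component requirements are met with equality.
Solving gives x1 = 0.3906, x2 = 1.386.
Objective = 0.92·0.3906 + 11.16·1.386 = 15.8271.

£15.83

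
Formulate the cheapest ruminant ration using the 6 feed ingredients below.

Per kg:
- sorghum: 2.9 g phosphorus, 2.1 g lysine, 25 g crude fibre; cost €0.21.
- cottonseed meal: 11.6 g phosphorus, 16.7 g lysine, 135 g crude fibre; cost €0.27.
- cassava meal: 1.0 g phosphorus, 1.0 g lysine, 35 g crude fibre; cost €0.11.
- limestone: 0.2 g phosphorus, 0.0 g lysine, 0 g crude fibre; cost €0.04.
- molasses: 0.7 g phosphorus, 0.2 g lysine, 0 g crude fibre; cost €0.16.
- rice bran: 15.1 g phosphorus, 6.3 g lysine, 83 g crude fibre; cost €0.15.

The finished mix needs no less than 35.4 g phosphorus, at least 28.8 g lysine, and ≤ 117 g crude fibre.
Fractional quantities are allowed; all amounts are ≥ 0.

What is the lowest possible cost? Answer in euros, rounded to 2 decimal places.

€11.70

Treat it as an LP. Let x1 = kg of sorghum, x2 = kg of cottonseed meal, x3 = kg of cassava meal, x4 = kg of limestone, x5 = kg of molasses, x6 = kg of rice bran.
Minimize 0.21x1 + 0.27x2 + 0.11x3 + 0.04x4 + 0.16x5 + 0.15x6 s.t.:
  2.9x1 + 11.6x2 + 1x3 + 0.2x4 + 0.7x5 + 15.1x6 ≥ 35.4   (phosphorus)
  2.1x1 + 16.7x2 + 1x3 + 0.2x5 + 6.3x6 ≥ 28.8   (lysine)
  25x1 + 135x2 + 35x3 + 83x6 ≤ 117   (crude fibre)
  x1, x2, x3, x4, x5, x6 ≥ 0.
The minimum-cost mix takes nothing from sorghum, cassava meal, limestone, rice bran — only cottonseed meal, molasses. Binding constraints: lysine and crude fibre.
That vertex is x2 = 0.86667, x5 = 71.633.
Hence cost = 0.27·0.86667 + 0.16·71.633 = €11.6953.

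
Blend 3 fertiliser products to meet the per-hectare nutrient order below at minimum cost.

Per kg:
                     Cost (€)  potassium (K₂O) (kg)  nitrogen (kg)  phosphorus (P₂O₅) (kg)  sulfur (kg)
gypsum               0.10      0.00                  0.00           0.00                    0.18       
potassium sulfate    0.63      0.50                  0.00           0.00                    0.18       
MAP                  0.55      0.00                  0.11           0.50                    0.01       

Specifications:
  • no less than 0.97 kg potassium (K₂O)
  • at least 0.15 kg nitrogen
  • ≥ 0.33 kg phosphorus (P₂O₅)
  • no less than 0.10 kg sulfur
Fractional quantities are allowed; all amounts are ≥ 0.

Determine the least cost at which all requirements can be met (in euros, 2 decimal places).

Let x1 = kg of gypsum, x2 = kg of potassium sulfate, x3 = kg of MAP.
min 0.1x1 + 0.63x2 + 0.55x3 s.t.:
  0.5x2 ≥ 0.97   (potassium (K₂O))
  0.11x3 ≥ 0.15   (nitrogen)
  0.5x3 ≥ 0.33   (phosphorus (P₂O₅))
  0.18x1 + 0.18x2 + 0.01x3 ≥ 0.1   (sulfur)
  x1, x2, x3 ≥ 0.
The cheapest feasible vertex uses only potassium sulfate, MAP; gypsum is not used. Binding constraints: potassium (K₂O) and nitrogen.
Optimal quantities: potassium sulfate = 1.94 kg, MAP = 1.364 kg.
Cost = 0.63·1.94 + 0.55·1.364 = 1.9724.

€1.97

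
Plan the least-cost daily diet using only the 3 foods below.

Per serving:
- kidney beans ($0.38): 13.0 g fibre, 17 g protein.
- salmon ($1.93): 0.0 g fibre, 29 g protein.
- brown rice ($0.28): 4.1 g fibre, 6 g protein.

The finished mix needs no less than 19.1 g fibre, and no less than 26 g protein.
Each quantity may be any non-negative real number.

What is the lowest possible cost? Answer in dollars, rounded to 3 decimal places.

Set it up as a linear program. Let x1 = servings of kidney beans, x2 = servings of salmon, x3 = servings of brown rice.
min 0.38x1 + 1.93x2 + 0.28x3 s.t.:
  13x1 + 4.1x3 ≥ 19.1   (fibre)
  17x1 + 29x2 + 6x3 ≥ 26   (protein)
  x1, x2, x3 ≥ 0.
At the optimum only kidney beans is positive (salmon, brown rice = 0). The protein requirement is met with equality.
Optimal quantities: kidney beans = 1.529 servings.
Total cost: 0.38·1.529 = 0.58102.

$0.581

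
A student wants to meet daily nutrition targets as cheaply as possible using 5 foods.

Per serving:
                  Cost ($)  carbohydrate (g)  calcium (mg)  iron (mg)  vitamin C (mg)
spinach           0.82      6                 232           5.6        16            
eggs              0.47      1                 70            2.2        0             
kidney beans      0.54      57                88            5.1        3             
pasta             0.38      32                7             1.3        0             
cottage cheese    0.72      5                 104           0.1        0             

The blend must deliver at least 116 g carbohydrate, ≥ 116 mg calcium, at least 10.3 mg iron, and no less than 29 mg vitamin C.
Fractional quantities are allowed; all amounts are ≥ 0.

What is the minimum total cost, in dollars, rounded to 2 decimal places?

$2.21

Set it up as a linear program. Let x1 = servings of spinach, x2 = servings of eggs, x3 = servings of kidney beans, x4 = servings of pasta, x5 = servings of cottage cheese.
Minimise 0.82x1 + 0.47x2 + 0.54x3 + 0.38x4 + 0.72x5 subject to:
  6x1 + 1x2 + 57x3 + 32x4 + 5x5 ≥ 116   (carbohydrate)
  232x1 + 70x2 + 88x3 + 7x4 + 104x5 ≥ 116   (calcium)
  5.6x1 + 2.2x2 + 5.1x3 + 1.3x4 + 0.1x5 ≥ 10.3   (iron)
  16x1 + 3x3 ≥ 29   (vitamin C)
  x1, x2, x3, x4, x5 ≥ 0.
At the optimum only spinach, kidney beans are positive (eggs, pasta, cottage cheese = 0). Binding constraints: carbohydrate and vitamin C.
So spinach = 1.46 servings, kidney beans = 1.881 servings.
Objective = 0.82·1.46 + 0.54·1.881 = 2.2129.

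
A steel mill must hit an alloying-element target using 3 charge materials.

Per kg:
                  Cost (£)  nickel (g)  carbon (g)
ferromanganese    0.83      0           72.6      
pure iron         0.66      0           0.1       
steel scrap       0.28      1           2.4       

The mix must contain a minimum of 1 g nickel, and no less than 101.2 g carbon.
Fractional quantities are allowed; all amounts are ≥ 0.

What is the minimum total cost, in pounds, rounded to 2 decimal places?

£1.41

This is a linear program. Let x1 = kg of ferromanganese, x2 = kg of pure iron, x3 = kg of steel scrap.
Minimize 0.83x1 + 0.66x2 + 0.28x3 with:
  1x3 ≥ 1   (nickel)
  72.6x1 + 0.1x2 + 2.4x3 ≥ 101.2   (carbon)
  x1, x2, x3 ≥ 0.
The optimal basis is {ferromanganese, steel scrap}; pure iron drops out. The nickel and carbon requirements are met with equality.
Solving gives x1 = 1.361, x3 = 1.
Objective = 0.83·1.361 + 0.28·1 = 1.4096.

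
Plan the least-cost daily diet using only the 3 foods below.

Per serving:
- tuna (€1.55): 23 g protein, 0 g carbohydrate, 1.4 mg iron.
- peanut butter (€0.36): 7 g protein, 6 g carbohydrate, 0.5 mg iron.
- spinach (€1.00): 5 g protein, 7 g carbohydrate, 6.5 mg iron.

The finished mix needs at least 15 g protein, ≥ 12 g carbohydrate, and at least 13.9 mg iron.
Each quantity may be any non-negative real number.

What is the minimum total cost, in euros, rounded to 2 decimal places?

€2.32

This is a linear program. Let x1 = servings of tuna, x2 = servings of peanut butter, x3 = servings of spinach.
min 1.55x1 + 0.36x2 + 1x3 with:
  23x1 + 7x2 + 5x3 ≥ 15   (protein)
  6x2 + 7x3 ≥ 12   (carbohydrate)
  1.4x1 + 0.5x2 + 6.5x3 ≥ 13.9   (iron)
  x1, x2, x3 ≥ 0.
At the optimum only peanut butter, spinach are positive (tuna = 0). The protein and iron requirements are met with equality.
Solving gives x2 = 0.6512, x3 = 2.088.
Hence cost = 0.36·0.6512 + 1·2.088 = €2.3224.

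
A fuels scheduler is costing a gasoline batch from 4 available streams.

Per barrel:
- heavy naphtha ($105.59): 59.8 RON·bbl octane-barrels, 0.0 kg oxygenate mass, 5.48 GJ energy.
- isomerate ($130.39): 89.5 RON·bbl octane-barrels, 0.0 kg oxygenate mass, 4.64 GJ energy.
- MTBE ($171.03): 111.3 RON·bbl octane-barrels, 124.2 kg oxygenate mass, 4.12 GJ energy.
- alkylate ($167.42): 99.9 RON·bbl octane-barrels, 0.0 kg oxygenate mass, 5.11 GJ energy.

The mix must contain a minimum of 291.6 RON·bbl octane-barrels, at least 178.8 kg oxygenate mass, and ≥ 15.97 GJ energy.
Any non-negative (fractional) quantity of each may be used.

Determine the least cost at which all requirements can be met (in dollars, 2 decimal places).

Set it up as a linear program. Let x1 = barrels of heavy naphtha, x2 = barrels of isomerate, x3 = barrels of MTBE, x4 = barrels of alkylate.
min 105.59x1 + 130.39x2 + 171.03x3 + 167.42x4 s.t.:
  59.8x1 + 89.5x2 + 111.3x3 + 99.9x4 ≥ 291.6   (octane-barrels)
  124.2x3 ≥ 178.8   (oxygenate mass)
  5.48x1 + 4.64x2 + 4.12x3 + 5.11x4 ≥ 15.97   (energy)
  x1, x2, x3, x4 ≥ 0.
At the optimum only heavy naphtha, isomerate, MTBE are positive (alkylate = 0). There the octane-barrels, oxygenate mass, energy constraints are tight.
Solving gives x1 = 1.3565, x2 = 0.5615, x3 = 1.4396.
Objective = 105.59·1.3565 + 130.39·0.5615 + 171.03·1.4396 = 462.6616.

$462.66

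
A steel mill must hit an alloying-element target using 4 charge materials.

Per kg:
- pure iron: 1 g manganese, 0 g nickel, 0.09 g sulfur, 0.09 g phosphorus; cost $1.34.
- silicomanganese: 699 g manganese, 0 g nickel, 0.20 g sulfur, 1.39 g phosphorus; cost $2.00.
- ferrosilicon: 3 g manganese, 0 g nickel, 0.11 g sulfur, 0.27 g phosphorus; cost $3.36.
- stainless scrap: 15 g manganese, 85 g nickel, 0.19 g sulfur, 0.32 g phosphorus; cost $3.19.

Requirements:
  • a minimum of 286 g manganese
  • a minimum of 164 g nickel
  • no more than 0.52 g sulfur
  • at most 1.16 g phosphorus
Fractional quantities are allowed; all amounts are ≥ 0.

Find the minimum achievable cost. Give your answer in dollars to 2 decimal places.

Treat it as an LP. Let x1 = kg of pure iron, x2 = kg of silicomanganese, x3 = kg of ferrosilicon, x4 = kg of stainless scrap.
Minimize 1.34x1 + 2x2 + 3.36x3 + 3.19x4 subject to:
  1x1 + 699x2 + 3x3 + 15x4 ≥ 286   (manganese)
  85x4 ≥ 164   (nickel)
  0.09x1 + 0.2x2 + 0.11x3 + 0.19x4 ≤ 0.52   (sulfur)
  0.09x1 + 1.39x2 + 0.27x3 + 0.32x4 ≤ 1.16   (phosphorus)
  x1, x2, x3, x4 ≥ 0.
At the optimum only silicomanganese, stainless scrap are positive (pure iron, ferrosilicon = 0). Binding constraints: manganese and nickel.
Optimal quantities: silicomanganese = 0.3678 kg, stainless scrap = 1.929 kg.
Objective = 2·0.3678 + 3.19·1.929 = 6.8891.

$6.89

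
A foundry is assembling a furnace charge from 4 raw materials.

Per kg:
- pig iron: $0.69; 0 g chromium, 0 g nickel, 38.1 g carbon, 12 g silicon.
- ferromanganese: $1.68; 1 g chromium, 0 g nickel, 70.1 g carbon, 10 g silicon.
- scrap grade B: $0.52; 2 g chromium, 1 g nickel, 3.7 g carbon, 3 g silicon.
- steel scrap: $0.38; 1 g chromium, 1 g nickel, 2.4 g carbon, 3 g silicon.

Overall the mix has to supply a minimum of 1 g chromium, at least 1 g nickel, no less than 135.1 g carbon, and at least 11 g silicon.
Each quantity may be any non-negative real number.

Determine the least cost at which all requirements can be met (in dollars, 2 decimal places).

$2.78

Let x1 = kg of pig iron, x2 = kg of ferromanganese, x3 = kg of scrap grade B, x4 = kg of steel scrap.
min 0.69x1 + 1.68x2 + 0.52x3 + 0.38x4 subject to:
  1x2 + 2x3 + 1x4 ≥ 1   (chromium)
  1x3 + 1x4 ≥ 1   (nickel)
  38.1x1 + 70.1x2 + 3.7x3 + 2.4x4 ≥ 135.1   (carbon)
  12x1 + 10x2 + 3x3 + 3x4 ≥ 11   (silicon)
  x1, x2, x3, x4 ≥ 0.
The cheapest feasible vertex uses only pig iron, steel scrap; ferromanganese, scrap grade B are not used. The chromium, nickel, carbon requirements are met with equality.
Optimal quantities: pig iron = 3.483 kg, steel scrap = 1 kg.
Total cost: 0.69·3.483 + 0.38·1 = 2.7833.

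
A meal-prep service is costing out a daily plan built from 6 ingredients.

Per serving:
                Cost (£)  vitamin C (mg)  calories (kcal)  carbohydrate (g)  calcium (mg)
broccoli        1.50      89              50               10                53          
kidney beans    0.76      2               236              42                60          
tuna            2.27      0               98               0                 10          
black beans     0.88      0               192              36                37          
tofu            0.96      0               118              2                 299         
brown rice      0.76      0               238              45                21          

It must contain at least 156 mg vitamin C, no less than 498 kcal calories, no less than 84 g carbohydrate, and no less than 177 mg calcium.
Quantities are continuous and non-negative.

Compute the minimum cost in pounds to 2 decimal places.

Set it up as a linear program. Let x1 = servings of broccoli, x2 = servings of kidney beans, x3 = servings of tuna, x4 = servings of black beans, x5 = servings of tofu, x6 = servings of brown rice.
Minimize 1.5x1 + 0.76x2 + 2.27x3 + 0.88x4 + 0.96x5 + 0.76x6 s.t.:
  89x1 + 2x2 ≥ 156   (vitamin C)
  50x1 + 236x2 + 98x3 + 192x4 + 118x5 + 238x6 ≥ 498   (calories)
  10x1 + 42x2 + 36x4 + 2x5 + 45x6 ≥ 84   (carbohydrate)
  53x1 + 60x2 + 10x3 + 37x4 + 299x5 + 21x6 ≥ 177   (calcium)
  x1, x2, x3, x4, x5, x6 ≥ 0.
At the optimum only broccoli, kidney beans are positive (tuna, black beans, tofu, brown rice = 0). The vitamin C and calories requirements are met with equality.
So broccoli = 1.714 servings, kidney beans = 1.747 servings.
Hence cost = 1.5·1.714 + 0.76·1.747 = £3.8987.

£3.90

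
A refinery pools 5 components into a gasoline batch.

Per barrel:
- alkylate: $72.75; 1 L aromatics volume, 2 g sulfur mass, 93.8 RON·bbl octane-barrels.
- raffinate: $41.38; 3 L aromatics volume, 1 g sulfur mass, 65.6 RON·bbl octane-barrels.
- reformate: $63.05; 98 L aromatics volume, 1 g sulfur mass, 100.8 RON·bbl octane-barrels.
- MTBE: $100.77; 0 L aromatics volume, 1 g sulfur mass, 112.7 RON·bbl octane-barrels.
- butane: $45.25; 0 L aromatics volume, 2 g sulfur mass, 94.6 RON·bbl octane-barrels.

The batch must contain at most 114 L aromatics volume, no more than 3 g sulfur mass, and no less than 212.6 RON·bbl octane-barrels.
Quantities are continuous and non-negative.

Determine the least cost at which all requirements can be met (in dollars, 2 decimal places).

Set it up as a linear program. Let x1 = barrels of alkylate, x2 = barrels of raffinate, x3 = barrels of reformate, x4 = barrels of MTBE, x5 = barrels of butane.
min 72.75x1 + 41.38x2 + 63.05x3 + 100.77x4 + 45.25x5 subject to:
  1x1 + 3x2 + 98x3 ≤ 114   (aromatics volume)
  2x1 + 1x2 + 1x3 + 1x4 + 2x5 ≤ 3   (sulfur mass)
  93.8x1 + 65.6x2 + 100.8x3 + 112.7x4 + 94.6x5 ≥ 212.6   (octane-barrels)
  x1, x2, x3, x4, x5 ≥ 0.
The optimal basis is {raffinate, reformate, butane}; alkylate, MTBE drop out. There the aromatics volume, sulfur mass, octane-barrels constraints are tight.
Solving gives x2 = 0.50805, x3 = 1.1477, x5 = 0.67212.
Hence cost = 41.38·0.50805 + 63.05·1.1477 + 45.25·0.67212 = $123.7990.

$123.80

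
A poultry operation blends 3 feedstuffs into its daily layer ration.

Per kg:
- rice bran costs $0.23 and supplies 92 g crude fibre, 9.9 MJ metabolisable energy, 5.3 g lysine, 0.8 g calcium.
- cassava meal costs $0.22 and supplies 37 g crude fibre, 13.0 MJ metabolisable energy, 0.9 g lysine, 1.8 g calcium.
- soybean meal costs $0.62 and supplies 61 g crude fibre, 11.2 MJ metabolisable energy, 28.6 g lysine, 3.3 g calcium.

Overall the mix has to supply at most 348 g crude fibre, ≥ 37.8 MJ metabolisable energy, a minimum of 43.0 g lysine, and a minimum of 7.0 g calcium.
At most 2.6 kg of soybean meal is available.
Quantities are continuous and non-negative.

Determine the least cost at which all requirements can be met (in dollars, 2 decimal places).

This is a linear program. Let x1 = kg of rice bran, x2 = kg of cassava meal, x3 = kg of soybean meal.
Minimise 0.23x1 + 0.22x2 + 0.62x3 subject to:
  92x1 + 37x2 + 61x3 ≤ 348   (crude fibre)
  9.9x1 + 13x2 + 11.2x3 ≥ 37.8   (metabolisable energy)
  5.3x1 + 0.9x2 + 28.6x3 ≥ 43   (lysine)
  0.8x1 + 1.8x2 + 3.3x3 ≥ 7   (calcium)
  x3 ≤ 2.6
  x1, x2, x3 ≥ 0.
The optimal mix uses every input. Binding constraints: metabolisable energy, lysine, calcium.
That vertex is x1 = 0.8974, x2 = 1.102, x3 = 1.303.
Objective = 0.23·0.8974 + 0.22·1.102 + 0.62·1.303 = 1.2567.

$1.26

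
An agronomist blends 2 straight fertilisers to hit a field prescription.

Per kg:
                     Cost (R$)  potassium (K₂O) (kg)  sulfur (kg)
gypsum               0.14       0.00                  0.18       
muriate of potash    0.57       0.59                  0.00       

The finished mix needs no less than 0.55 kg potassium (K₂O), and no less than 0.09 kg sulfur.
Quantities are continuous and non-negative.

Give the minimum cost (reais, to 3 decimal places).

Set it up as a linear program. Let x1 = kg of gypsum, x2 = kg of muriate of potash.
Minimise 0.14x1 + 0.57x2 s.t.:
  0.59x2 ≥ 0.55   (potassium (K₂O))
  0.18x1 ≥ 0.09   (sulfur)
  x1, x2 ≥ 0.
Both inputs are positive at the optimum. The potassium (K₂O) and sulfur requirements are met with equality.
That vertex is x1 = 0.5, x2 = 0.9322.
Cost = 0.14·0.5 + 0.57·0.9322 = 0.60135.

R$0.601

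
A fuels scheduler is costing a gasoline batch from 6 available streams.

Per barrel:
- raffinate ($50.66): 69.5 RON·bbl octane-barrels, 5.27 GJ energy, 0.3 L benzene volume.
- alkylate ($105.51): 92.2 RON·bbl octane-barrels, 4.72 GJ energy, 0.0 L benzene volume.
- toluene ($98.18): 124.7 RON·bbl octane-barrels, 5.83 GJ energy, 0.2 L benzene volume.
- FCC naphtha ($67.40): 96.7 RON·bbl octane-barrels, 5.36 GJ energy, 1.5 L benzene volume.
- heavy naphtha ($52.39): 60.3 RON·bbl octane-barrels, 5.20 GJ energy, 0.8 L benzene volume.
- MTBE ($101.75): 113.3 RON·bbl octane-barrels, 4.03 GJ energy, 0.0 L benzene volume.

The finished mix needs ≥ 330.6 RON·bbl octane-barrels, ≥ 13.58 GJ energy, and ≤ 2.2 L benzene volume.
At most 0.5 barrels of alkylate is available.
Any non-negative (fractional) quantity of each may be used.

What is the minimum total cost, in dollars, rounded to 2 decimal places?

Set it up as a linear program. Let x1 = barrels of raffinate, x2 = barrels of alkylate, x3 = barrels of toluene, x4 = barrels of FCC naphtha, x5 = barrels of heavy naphtha, x6 = barrels of MTBE.
min 50.66x1 + 105.51x2 + 98.18x3 + 67.4x4 + 52.39x5 + 101.75x6 subject to:
  69.5x1 + 92.2x2 + 124.7x3 + 96.7x4 + 60.3x5 + 113.3x6 ≥ 330.6   (octane-barrels)
  5.27x1 + 4.72x2 + 5.83x3 + 5.36x4 + 5.2x5 + 4.03x6 ≥ 13.58   (energy)
  0.3x1 + 0.2x3 + 1.5x4 + 0.8x5 ≤ 2.2   (benzene volume)
  x2 ≤ 0.5
  x1, x2, x3, x4, x5, x6 ≥ 0.
The cheapest feasible vertex uses only raffinate, FCC naphtha; alkylate, toluene, heavy naphtha, MTBE are not used. Binding constraints: octane-barrels and benzene volume.
Optimal quantities: raffinate = 3.7634 barrels, FCC naphtha = 0.71398 barrels.
Total cost: 50.66·3.7634 + 67.4·0.71398 = 238.7761.

$238.78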